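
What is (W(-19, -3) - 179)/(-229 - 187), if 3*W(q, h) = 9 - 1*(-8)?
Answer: 5/12 ≈ 0.41667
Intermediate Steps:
W(q, h) = 17/3 (W(q, h) = (9 - 1*(-8))/3 = (9 + 8)/3 = (1/3)*17 = 17/3)
(W(-19, -3) - 179)/(-229 - 187) = (17/3 - 179)/(-229 - 187) = -520/3/(-416) = -520/3*(-1/416) = 5/12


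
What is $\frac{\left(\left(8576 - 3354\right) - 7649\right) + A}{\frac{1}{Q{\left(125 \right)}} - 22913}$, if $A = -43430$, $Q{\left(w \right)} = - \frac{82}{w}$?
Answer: $\frac{3760274}{1878991} \approx 2.0012$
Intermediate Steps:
$\frac{\left(\left(8576 - 3354\right) - 7649\right) + A}{\frac{1}{Q{\left(125 \right)}} - 22913} = \frac{\left(\left(8576 - 3354\right) - 7649\right) - 43430}{\frac{1}{\left(-82\right) \frac{1}{125}} - 22913} = \frac{\left(5222 - 7649\right) - 43430}{\frac{1}{\left(-82\right) \frac{1}{125}} - 22913} = \frac{-2427 - 43430}{\frac{1}{- \frac{82}{125}} - 22913} = - \frac{45857}{- \frac{125}{82} - 22913} = - \frac{45857}{- \frac{1878991}{82}} = \left(-45857\right) \left(- \frac{82}{1878991}\right) = \frac{3760274}{1878991}$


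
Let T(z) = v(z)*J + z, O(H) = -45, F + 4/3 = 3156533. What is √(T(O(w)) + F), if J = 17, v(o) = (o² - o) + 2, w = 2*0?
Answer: 2*√7181349/3 ≈ 1786.5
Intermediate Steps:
F = 9469595/3 (F = -4/3 + 3156533 = 9469595/3 ≈ 3.1565e+6)
w = 0
v(o) = 2 + o² - o
T(z) = 34 - 16*z + 17*z² (T(z) = (2 + z² - z)*17 + z = (34 - 17*z + 17*z²) + z = 34 - 16*z + 17*z²)
√(T(O(w)) + F) = √((34 - 16*(-45) + 17*(-45)²) + 9469595/3) = √((34 + 720 + 17*2025) + 9469595/3) = √((34 + 720 + 34425) + 9469595/3) = √(35179 + 9469595/3) = √(9575132/3) = 2*√7181349/3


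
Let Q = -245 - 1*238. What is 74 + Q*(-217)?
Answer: 104885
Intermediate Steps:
Q = -483 (Q = -245 - 238 = -483)
74 + Q*(-217) = 74 - 483*(-217) = 74 + 104811 = 104885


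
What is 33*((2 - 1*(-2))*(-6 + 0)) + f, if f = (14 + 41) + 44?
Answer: -693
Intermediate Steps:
f = 99 (f = 55 + 44 = 99)
33*((2 - 1*(-2))*(-6 + 0)) + f = 33*((2 - 1*(-2))*(-6 + 0)) + 99 = 33*((2 + 2)*(-6)) + 99 = 33*(4*(-6)) + 99 = 33*(-24) + 99 = -792 + 99 = -693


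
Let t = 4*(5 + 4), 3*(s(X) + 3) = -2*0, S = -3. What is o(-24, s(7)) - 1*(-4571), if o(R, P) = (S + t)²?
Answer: 5660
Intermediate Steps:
s(X) = -3 (s(X) = -3 + (-2*0)/3 = -3 + (⅓)*0 = -3 + 0 = -3)
t = 36 (t = 4*9 = 36)
o(R, P) = 1089 (o(R, P) = (-3 + 36)² = 33² = 1089)
o(-24, s(7)) - 1*(-4571) = 1089 - 1*(-4571) = 1089 + 4571 = 5660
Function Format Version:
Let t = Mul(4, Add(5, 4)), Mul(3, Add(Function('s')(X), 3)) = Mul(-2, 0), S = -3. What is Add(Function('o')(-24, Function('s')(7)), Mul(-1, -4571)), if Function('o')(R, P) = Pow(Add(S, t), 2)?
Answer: 5660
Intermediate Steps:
Function('s')(X) = -3 (Function('s')(X) = Add(-3, Mul(Rational(1, 3), Mul(-2, 0))) = Add(-3, Mul(Rational(1, 3), 0)) = Add(-3, 0) = -3)
t = 36 (t = Mul(4, 9) = 36)
Function('o')(R, P) = 1089 (Function('o')(R, P) = Pow(Add(-3, 36), 2) = Pow(33, 2) = 1089)
Add(Function('o')(-24, Function('s')(7)), Mul(-1, -4571)) = Add(1089, Mul(-1, -4571)) = Add(1089, 4571) = 5660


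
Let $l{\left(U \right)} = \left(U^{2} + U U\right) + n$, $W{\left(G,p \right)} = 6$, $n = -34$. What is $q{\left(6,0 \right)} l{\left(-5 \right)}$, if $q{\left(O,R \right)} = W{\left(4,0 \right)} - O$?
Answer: $0$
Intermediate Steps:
$l{\left(U \right)} = -34 + 2 U^{2}$ ($l{\left(U \right)} = \left(U^{2} + U U\right) - 34 = \left(U^{2} + U^{2}\right) - 34 = 2 U^{2} - 34 = -34 + 2 U^{2}$)
$q{\left(O,R \right)} = 6 - O$
$q{\left(6,0 \right)} l{\left(-5 \right)} = \left(6 - 6\right) \left(-34 + 2 \left(-5\right)^{2}\right) = \left(6 - 6\right) \left(-34 + 2 \cdot 25\right) = 0 \left(-34 + 50\right) = 0 \cdot 16 = 0$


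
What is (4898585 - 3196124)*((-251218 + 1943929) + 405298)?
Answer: 3571778500149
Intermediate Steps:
(4898585 - 3196124)*((-251218 + 1943929) + 405298) = 1702461*(1692711 + 405298) = 1702461*2098009 = 3571778500149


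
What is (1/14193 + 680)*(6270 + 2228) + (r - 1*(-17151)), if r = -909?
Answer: 82246768724/14193 ≈ 5.7949e+6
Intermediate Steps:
(1/14193 + 680)*(6270 + 2228) + (r - 1*(-17151)) = (1/14193 + 680)*(6270 + 2228) + (-909 - 1*(-17151)) = (1/14193 + 680)*8498 + (-909 + 17151) = (9651241/14193)*8498 + 16242 = 82016246018/14193 + 16242 = 82246768724/14193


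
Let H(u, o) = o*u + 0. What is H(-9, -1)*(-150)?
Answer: -1350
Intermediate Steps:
H(u, o) = o*u
H(-9, -1)*(-150) = -1*(-9)*(-150) = 9*(-150) = -1350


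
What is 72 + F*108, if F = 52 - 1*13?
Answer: 4284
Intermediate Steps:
F = 39 (F = 52 - 13 = 39)
72 + F*108 = 72 + 39*108 = 72 + 4212 = 4284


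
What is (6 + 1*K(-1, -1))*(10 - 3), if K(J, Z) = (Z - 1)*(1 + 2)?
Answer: 0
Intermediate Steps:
K(J, Z) = -3 + 3*Z (K(J, Z) = (-1 + Z)*3 = -3 + 3*Z)
(6 + 1*K(-1, -1))*(10 - 3) = (6 + 1*(-3 + 3*(-1)))*(10 - 3) = (6 + 1*(-3 - 3))*7 = (6 + 1*(-6))*7 = (6 - 6)*7 = 0*7 = 0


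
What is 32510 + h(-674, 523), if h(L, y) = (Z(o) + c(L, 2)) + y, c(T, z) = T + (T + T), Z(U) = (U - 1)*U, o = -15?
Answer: 31251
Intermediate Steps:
Z(U) = U*(-1 + U) (Z(U) = (-1 + U)*U = U*(-1 + U))
c(T, z) = 3*T (c(T, z) = T + 2*T = 3*T)
h(L, y) = 240 + y + 3*L (h(L, y) = (-15*(-1 - 15) + 3*L) + y = (-15*(-16) + 3*L) + y = (240 + 3*L) + y = 240 + y + 3*L)
32510 + h(-674, 523) = 32510 + (240 + 523 + 3*(-674)) = 32510 + (240 + 523 - 2022) = 32510 - 1259 = 31251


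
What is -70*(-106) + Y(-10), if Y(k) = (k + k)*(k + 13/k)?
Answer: 7646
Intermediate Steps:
Y(k) = 2*k*(k + 13/k) (Y(k) = (2*k)*(k + 13/k) = 2*k*(k + 13/k))
-70*(-106) + Y(-10) = -70*(-106) + (26 + 2*(-10)**2) = 7420 + (26 + 2*100) = 7420 + (26 + 200) = 7420 + 226 = 7646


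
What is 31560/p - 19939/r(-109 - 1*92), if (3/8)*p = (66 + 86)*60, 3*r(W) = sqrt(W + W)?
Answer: 789/608 + 19939*I*sqrt(402)/134 ≈ 1.2977 + 2983.4*I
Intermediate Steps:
r(W) = sqrt(2)*sqrt(W)/3 (r(W) = sqrt(W + W)/3 = sqrt(2*W)/3 = (sqrt(2)*sqrt(W))/3 = sqrt(2)*sqrt(W)/3)
p = 24320 (p = 8*((66 + 86)*60)/3 = 8*(152*60)/3 = (8/3)*9120 = 24320)
31560/p - 19939/r(-109 - 1*92) = 31560/24320 - 19939*3*sqrt(2)/(2*sqrt(-109 - 1*92)) = 31560*(1/24320) - 19939*3*sqrt(2)/(2*sqrt(-109 - 92)) = 789/608 - 19939*(-I*sqrt(402)/134) = 789/608 - (-19939)*I*sqrt(402)/134 = 789/608 + 19939*I*sqrt(402)/134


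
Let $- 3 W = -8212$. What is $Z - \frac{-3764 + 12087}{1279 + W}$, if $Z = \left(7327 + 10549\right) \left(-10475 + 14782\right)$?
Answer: $\frac{927675763699}{12049} \approx 7.6992 \cdot 10^{7}$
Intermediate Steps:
$W = \frac{8212}{3}$ ($W = \left(- \frac{1}{3}\right) \left(-8212\right) = \frac{8212}{3} \approx 2737.3$)
$Z = 76991932$ ($Z = 17876 \cdot 4307 = 76991932$)
$Z - \frac{-3764 + 12087}{1279 + W} = 76991932 - \frac{-3764 + 12087}{1279 + \frac{8212}{3}} = 76991932 - \frac{8323}{\frac{12049}{3}} = 76991932 - 8323 \cdot \frac{3}{12049} = 76991932 - \frac{24969}{12049} = \frac{927675763699}{12049}$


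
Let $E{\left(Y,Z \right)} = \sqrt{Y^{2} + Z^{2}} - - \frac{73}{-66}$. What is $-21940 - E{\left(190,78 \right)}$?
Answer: $- \frac{1447967}{66} - 2 \sqrt{10546} \approx -22144.0$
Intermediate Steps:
$E{\left(Y,Z \right)} = - \frac{73}{66} + \sqrt{Y^{2} + Z^{2}}$ ($E{\left(Y,Z \right)} = \sqrt{Y^{2} + Z^{2}} - \left(-73\right) \left(- \frac{1}{66}\right) = \sqrt{Y^{2} + Z^{2}} - \frac{73}{66} = - \frac{73}{66} + \sqrt{Y^{2} + Z^{2}}$)
$-21940 - E{\left(190,78 \right)} = -21940 - \left(- \frac{73}{66} + \sqrt{190^{2} + 78^{2}}\right) = -21940 - \left(- \frac{73}{66} + \sqrt{36100 + 6084}\right) = -21940 - \left(- \frac{73}{66} + \sqrt{42184}\right) = -21940 - \left(- \frac{73}{66} + 2 \sqrt{10546}\right) = -21940 + \left(\frac{73}{66} - 2 \sqrt{10546}\right) = - \frac{1447967}{66} - 2 \sqrt{10546}$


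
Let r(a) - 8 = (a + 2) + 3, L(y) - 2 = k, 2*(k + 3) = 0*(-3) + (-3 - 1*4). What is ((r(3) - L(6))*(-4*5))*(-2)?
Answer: 820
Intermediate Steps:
k = -13/2 (k = -3 + (0*(-3) + (-3 - 1*4))/2 = -3 + (0 + (-3 - 4))/2 = -3 + (0 - 7)/2 = -3 + (1/2)*(-7) = -3 - 7/2 = -13/2 ≈ -6.5000)
L(y) = -9/2 (L(y) = 2 - 13/2 = -9/2)
r(a) = 13 + a (r(a) = 8 + ((a + 2) + 3) = 8 + ((2 + a) + 3) = 8 + (5 + a) = 13 + a)
((r(3) - L(6))*(-4*5))*(-2) = (((13 + 3) - 1*(-9/2))*(-4*5))*(-2) = ((16 + 9/2)*(-20))*(-2) = ((41/2)*(-20))*(-2) = -410*(-2) = 820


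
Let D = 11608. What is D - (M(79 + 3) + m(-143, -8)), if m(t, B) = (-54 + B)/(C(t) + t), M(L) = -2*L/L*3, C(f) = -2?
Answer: 1683968/145 ≈ 11614.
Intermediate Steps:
M(L) = -6 (M(L) = -2*1*3 = -2*3 = -6)
m(t, B) = (-54 + B)/(-2 + t)
D - (M(79 + 3) + m(-143, -8)) = 11608 - (-6 + (-54 - 8)/(-2 - 143)) = 11608 - (-6 - 62/(-145)) = 11608 - (-6 - 1/145*(-62)) = 11608 - (-6 + 62/145) = 11608 - 1*(-808/145) = 11608 + 808/145 = 1683968/145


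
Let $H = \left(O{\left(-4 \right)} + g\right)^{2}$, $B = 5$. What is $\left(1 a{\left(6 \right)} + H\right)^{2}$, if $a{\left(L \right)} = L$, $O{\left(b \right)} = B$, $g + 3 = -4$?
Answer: $100$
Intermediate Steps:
$g = -7$ ($g = -3 - 4 = -7$)
$O{\left(b \right)} = 5$
$H = 4$ ($H = \left(5 - 7\right)^{2} = \left(-2\right)^{2} = 4$)
$\left(1 a{\left(6 \right)} + H\right)^{2} = \left(1 \cdot 6 + 4\right)^{2} = \left(6 + 4\right)^{2} = 10^{2} = 100$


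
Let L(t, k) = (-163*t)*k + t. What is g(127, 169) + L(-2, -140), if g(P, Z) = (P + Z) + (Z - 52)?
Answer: -45229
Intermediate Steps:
L(t, k) = t - 163*k*t (L(t, k) = -163*k*t + t = t - 163*k*t)
g(P, Z) = -52 + P + 2*Z (g(P, Z) = (P + Z) + (-52 + Z) = -52 + P + 2*Z)
g(127, 169) + L(-2, -140) = (-52 + 127 + 2*169) - 2*(1 - 163*(-140)) = (-52 + 127 + 338) - 2*(1 + 22820) = 413 - 2*22821 = 413 - 45642 = -45229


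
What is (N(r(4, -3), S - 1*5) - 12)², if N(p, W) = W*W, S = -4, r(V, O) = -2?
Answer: 4761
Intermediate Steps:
N(p, W) = W²
(N(r(4, -3), S - 1*5) - 12)² = ((-4 - 1*5)² - 12)² = ((-4 - 5)² - 12)² = ((-9)² - 12)² = (81 - 12)² = 69² = 4761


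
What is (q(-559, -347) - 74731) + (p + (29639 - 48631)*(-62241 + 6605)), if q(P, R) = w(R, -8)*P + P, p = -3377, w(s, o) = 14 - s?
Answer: 1056358446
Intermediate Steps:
q(P, R) = P + P*(14 - R) (q(P, R) = (14 - R)*P + P = P*(14 - R) + P = P + P*(14 - R))
(q(-559, -347) - 74731) + (p + (29639 - 48631)*(-62241 + 6605)) = (-559*(15 - 1*(-347)) - 74731) + (-3377 + (29639 - 48631)*(-62241 + 6605)) = (-559*(15 + 347) - 74731) + (-3377 - 18992*(-55636)) = (-559*362 - 74731) + (-3377 + 1056638912) = (-202358 - 74731) + 1056635535 = -277089 + 1056635535 = 1056358446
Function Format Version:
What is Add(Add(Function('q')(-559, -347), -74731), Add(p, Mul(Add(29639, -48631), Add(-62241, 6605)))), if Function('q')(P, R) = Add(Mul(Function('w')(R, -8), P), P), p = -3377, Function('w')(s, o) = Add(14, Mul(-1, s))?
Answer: 1056358446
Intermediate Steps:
Function('q')(P, R) = Add(P, Mul(P, Add(14, Mul(-1, R)))) (Function('q')(P, R) = Add(Mul(Add(14, Mul(-1, R)), P), P) = Add(Mul(P, Add(14, Mul(-1, R))), P) = Add(P, Mul(P, Add(14, Mul(-1, R)))))
Add(Add(Function('q')(-559, -347), -74731), Add(p, Mul(Add(29639, -48631), Add(-62241, 6605)))) = Add(Add(Mul(-559, Add(15, Mul(-1, -347))), -74731), Add(-3377, Mul(Add(29639, -48631), Add(-62241, 6605)))) = Add(Add(Mul(-559, Add(15, 347)), -74731), Add(-3377, Mul(-18992, -55636))) = Add(Add(Mul(-559, 362), -74731), Add(-3377, 1056638912)) = Add(Add(-202358, -74731), 1056635535) = Add(-277089, 1056635535) = 1056358446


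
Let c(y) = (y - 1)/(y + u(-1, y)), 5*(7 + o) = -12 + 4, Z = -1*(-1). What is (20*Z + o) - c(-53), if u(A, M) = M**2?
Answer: 78681/6890 ≈ 11.420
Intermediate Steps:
Z = 1
o = -43/5 (o = -7 + (-12 + 4)/5 = -7 + (1/5)*(-8) = -7 - 8/5 = -43/5 ≈ -8.6000)
c(y) = (-1 + y)/(y + y**2) (c(y) = (y - 1)/(y + y**2) = (-1 + y)/(y + y**2))
(20*Z + o) - c(-53) = (20*1 - 43/5) - (-1 - 53)/((-53)*(1 - 53)) = (20 - 43/5) - (-1)*(-54)/(53*(-52)) = 57/5 - (-1)*(-1)*(-54)/(53*52) = 57/5 - 1*(-27/1378) = 57/5 + 27/1378 = 78681/6890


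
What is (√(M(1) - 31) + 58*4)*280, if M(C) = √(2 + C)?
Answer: 64960 + 280*√(-31 + √3) ≈ 64960.0 + 1514.8*I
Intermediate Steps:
(√(M(1) - 31) + 58*4)*280 = (√(√(2 + 1) - 31) + 58*4)*280 = (√(√3 - 31) + 232)*280 = (√(-31 + √3) + 232)*280 = (232 + √(-31 + √3))*280 = 64960 + 280*√(-31 + √3)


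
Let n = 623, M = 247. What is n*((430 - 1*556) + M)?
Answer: 75383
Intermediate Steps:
n*((430 - 1*556) + M) = 623*((430 - 1*556) + 247) = 623*((430 - 556) + 247) = 623*(-126 + 247) = 623*121 = 75383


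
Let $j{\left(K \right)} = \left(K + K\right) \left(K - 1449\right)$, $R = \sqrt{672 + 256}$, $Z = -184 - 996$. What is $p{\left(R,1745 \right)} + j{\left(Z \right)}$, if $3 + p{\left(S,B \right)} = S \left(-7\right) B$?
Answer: $6204437 - 48860 \sqrt{58} \approx 5.8323 \cdot 10^{6}$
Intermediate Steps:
$Z = -1180$ ($Z = -184 - 996 = -1180$)
$R = 4 \sqrt{58}$ ($R = \sqrt{928} = 4 \sqrt{58} \approx 30.463$)
$p{\left(S,B \right)} = -3 - 7 B S$ ($p{\left(S,B \right)} = -3 + S \left(-7\right) B = -3 + - 7 S B = -3 - 7 B S$)
$j{\left(K \right)} = 2 K \left(-1449 + K\right)$
$p{\left(R,1745 \right)} + j{\left(Z \right)} = \left(-3 - 12215 \cdot 4 \sqrt{58}\right) + 2 \left(-1180\right) \left(-1449 - 1180\right) = \left(-3 - 48860 \sqrt{58}\right) + 2 \left(-1180\right) \left(-2629\right) = \left(-3 - 48860 \sqrt{58}\right) + 6204440 = 6204437 - 48860 \sqrt{58}$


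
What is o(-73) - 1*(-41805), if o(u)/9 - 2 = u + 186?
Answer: 42840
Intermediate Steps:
o(u) = 1692 + 9*u (o(u) = 18 + 9*(u + 186) = 18 + 9*(186 + u) = 18 + (1674 + 9*u) = 1692 + 9*u)
o(-73) - 1*(-41805) = (1692 + 9*(-73)) - 1*(-41805) = (1692 - 657) + 41805 = 1035 + 41805 = 42840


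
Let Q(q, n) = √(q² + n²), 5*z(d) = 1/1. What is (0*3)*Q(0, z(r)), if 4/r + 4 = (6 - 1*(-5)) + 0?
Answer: 0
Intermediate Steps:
r = 4/7 (r = 4/(-4 + ((6 - 1*(-5)) + 0)) = 4/(-4 + ((6 + 5) + 0)) = 4/(-4 + (11 + 0)) = 4/(-4 + 11) = 4/7 ≈ 0.57143)
z(d) = ⅕ (z(d) = (⅕)/1 = (⅕)*1 = ⅕)
Q(q, n) = √(n² + q²)
(0*3)*Q(0, z(r)) = (0*3)*√((⅕)² + 0²) = 0*√(1/25 + 0) = 0*√(1/25) = 0*(⅕) = 0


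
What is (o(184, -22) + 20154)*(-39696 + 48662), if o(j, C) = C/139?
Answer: 25117208944/139 ≈ 1.8070e+8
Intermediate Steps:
o(j, C) = C/139 (o(j, C) = C*(1/139) = C/139)
(o(184, -22) + 20154)*(-39696 + 48662) = ((1/139)*(-22) + 20154)*(-39696 + 48662) = (-22/139 + 20154)*8966 = (2801384/139)*8966 = 25117208944/139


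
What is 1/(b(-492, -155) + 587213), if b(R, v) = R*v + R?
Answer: 1/662981 ≈ 1.5083e-6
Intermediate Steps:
b(R, v) = R + R*v
1/(b(-492, -155) + 587213) = 1/(-492*(1 - 155) + 587213) = 1/(-492*(-154) + 587213) = 1/(75768 + 587213) = 1/662981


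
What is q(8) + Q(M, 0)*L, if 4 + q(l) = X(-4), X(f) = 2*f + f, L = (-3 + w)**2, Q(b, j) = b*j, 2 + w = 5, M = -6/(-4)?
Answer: -16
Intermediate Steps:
M = 3/2 (M = -6*(-1/4) = 3/2 ≈ 1.5000)
w = 3 (w = -2 + 5 = 3)
L = 0 (L = (-3 + 3)**2 = 0**2 = 0)
X(f) = 3*f
q(l) = -16 (q(l) = -4 + 3*(-4) = -4 - 12 = -16)
q(8) + Q(M, 0)*L = -16 + ((3/2)*0)*0 = -16 + 0*0 = -16 + 0 = -16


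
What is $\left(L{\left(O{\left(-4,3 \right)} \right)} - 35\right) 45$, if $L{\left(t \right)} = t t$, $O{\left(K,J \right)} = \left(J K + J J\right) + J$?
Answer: $-1575$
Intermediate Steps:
$O{\left(K,J \right)} = J + J^{2} + J K$ ($O{\left(K,J \right)} = \left(J K + J^{2}\right) + J = \left(J^{2} + J K\right) + J = J + J^{2} + J K$)
$L{\left(t \right)} = t^{2}$
$\left(L{\left(O{\left(-4,3 \right)} \right)} - 35\right) 45 = \left(\left(3 \left(1 + 3 - 4\right)\right)^{2} - 35\right) 45 = \left(\left(3 \cdot 0\right)^{2} - 35\right) 45 = \left(0^{2} - 35\right) 45 = \left(0 - 35\right) 45 = \left(-35\right) 45 = -1575$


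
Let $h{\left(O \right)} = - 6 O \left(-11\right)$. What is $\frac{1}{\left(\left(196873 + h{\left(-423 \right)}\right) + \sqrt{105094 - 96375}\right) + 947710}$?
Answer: $\frac{1116665}{1246940713506} - \frac{\sqrt{8719}}{1246940713506} \approx 8.9545 \cdot 10^{-7}$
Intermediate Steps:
$h{\left(O \right)} = 66 O$
$\frac{1}{\left(\left(196873 + h{\left(-423 \right)}\right) + \sqrt{105094 - 96375}\right) + 947710} = \frac{1}{\left(\left(196873 + 66 \left(-423\right)\right) + \sqrt{105094 - 96375}\right) + 947710} = \frac{1}{\left(\left(196873 - 27918\right) + \sqrt{8719}\right) + 947710} = \frac{1}{\left(168955 + \sqrt{8719}\right) + 947710} = \frac{1}{1116665 + \sqrt{8719}}$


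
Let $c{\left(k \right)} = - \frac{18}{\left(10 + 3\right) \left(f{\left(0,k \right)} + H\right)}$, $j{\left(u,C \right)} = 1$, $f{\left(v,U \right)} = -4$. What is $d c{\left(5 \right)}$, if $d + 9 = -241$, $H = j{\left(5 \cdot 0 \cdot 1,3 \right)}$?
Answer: $- \frac{1500}{13} \approx -115.38$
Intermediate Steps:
$H = 1$
$d = -250$ ($d = -9 - 241 = -250$)
$c{\left(k \right)} = \frac{6}{13}$ ($c{\left(k \right)} = - \frac{18}{\left(10 + 3\right) \left(-4 + 1\right)} = - \frac{18}{13 \left(-3\right)} = - \frac{18}{-39} = \left(-18\right) \left(- \frac{1}{39}\right) = \frac{6}{13}$)
$d c{\left(5 \right)} = \left(-250\right) \frac{6}{13} = - \frac{1500}{13}$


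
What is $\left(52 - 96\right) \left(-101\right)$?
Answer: $4444$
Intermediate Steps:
$\left(52 - 96\right) \left(-101\right) = \left(-44\right) \left(-101\right) = 4444$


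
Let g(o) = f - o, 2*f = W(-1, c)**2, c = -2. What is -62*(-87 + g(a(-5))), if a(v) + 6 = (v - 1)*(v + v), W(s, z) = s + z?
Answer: 8463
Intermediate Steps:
f = 9/2 (f = (-1 - 2)**2/2 = (1/2)*(-3)**2 = (1/2)*9 = 9/2 ≈ 4.5000)
a(v) = -6 + 2*v*(-1 + v) (a(v) = -6 + (v - 1)*(v + v) = -6 + (-1 + v)*(2*v) = -6 + 2*v*(-1 + v))
g(o) = 9/2 - o
-62*(-87 + g(a(-5))) = -62*(-87 + (9/2 - (-6 - 2*(-5) + 2*(-5)**2))) = -62*(-87 + (9/2 - (-6 + 10 + 2*25))) = -62*(-87 + (9/2 - (-6 + 10 + 50))) = -62*(-87 + (9/2 - 1*54)) = -62*(-87 + (9/2 - 54)) = -62*(-87 - 99/2) = -62*(-273/2) = 8463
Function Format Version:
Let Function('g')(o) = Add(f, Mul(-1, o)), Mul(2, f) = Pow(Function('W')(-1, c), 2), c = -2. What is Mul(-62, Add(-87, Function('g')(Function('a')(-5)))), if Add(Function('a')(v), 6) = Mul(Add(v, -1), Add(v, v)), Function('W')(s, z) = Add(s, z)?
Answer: 8463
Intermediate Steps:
f = Rational(9, 2) (f = Mul(Rational(1, 2), Pow(Add(-1, -2), 2)) = Mul(Rational(1, 2), Pow(-3, 2)) = Mul(Rational(1, 2), 9) = Rational(9, 2) ≈ 4.5000)
Function('a')(v) = Add(-6, Mul(2, v, Add(-1, v))) (Function('a')(v) = Add(-6, Mul(Add(v, -1), Add(v, v))) = Add(-6, Mul(Add(-1, v), Mul(2, v))) = Add(-6, Mul(2, v, Add(-1, v))))
Function('g')(o) = Add(Rational(9, 2), Mul(-1, o))
Mul(-62, Add(-87, Function('g')(Function('a')(-5)))) = Mul(-62, Add(-87, Add(Rational(9, 2), Mul(-1, Add(-6, Mul(-2, -5), Mul(2, Pow(-5, 2))))))) = Mul(-62, Add(-87, Add(Rational(9, 2), Mul(-1, Add(-6, 10, Mul(2, 25)))))) = Mul(-62, Add(-87, Add(Rational(9, 2), Mul(-1, Add(-6, 10, 50))))) = Mul(-62, Add(-87, Add(Rational(9, 2), Mul(-1, 54)))) = Mul(-62, Add(-87, Add(Rational(9, 2), -54))) = Mul(-62, Add(-87, Rational(-99, 2))) = Mul(-62, Rational(-273, 2)) = 8463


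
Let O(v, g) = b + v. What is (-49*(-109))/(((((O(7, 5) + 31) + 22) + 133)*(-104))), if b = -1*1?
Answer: -5341/19968 ≈ -0.26748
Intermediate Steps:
b = -1
O(v, g) = -1 + v
(-49*(-109))/(((((O(7, 5) + 31) + 22) + 133)*(-104))) = (-49*(-109))/((((((-1 + 7) + 31) + 22) + 133)*(-104))) = 5341/(((((6 + 31) + 22) + 133)*(-104))) = 5341/((((37 + 22) + 133)*(-104))) = 5341/(((59 + 133)*(-104))) = 5341/((192*(-104))) = 5341/(-19968) = 5341*(-1/19968) = -5341/19968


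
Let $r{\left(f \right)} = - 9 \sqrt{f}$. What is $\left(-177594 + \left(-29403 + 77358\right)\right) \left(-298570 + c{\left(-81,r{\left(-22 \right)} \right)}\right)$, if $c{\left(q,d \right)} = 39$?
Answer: $38701260309$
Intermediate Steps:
$\left(-177594 + \left(-29403 + 77358\right)\right) \left(-298570 + c{\left(-81,r{\left(-22 \right)} \right)}\right) = \left(-177594 + \left(-29403 + 77358\right)\right) \left(-298570 + 39\right) = \left(-177594 + 47955\right) \left(-298531\right) = \left(-129639\right) \left(-298531\right) = 38701260309$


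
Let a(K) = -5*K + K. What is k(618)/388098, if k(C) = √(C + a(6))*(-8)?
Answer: -4*√66/64683 ≈ -0.00050239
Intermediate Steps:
a(K) = -4*K
k(C) = -8*√(-24 + C) (k(C) = √(C - 4*6)*(-8) = √(C - 24)*(-8) = √(-24 + C)*(-8) = -8*√(-24 + C))
k(618)/388098 = -8*√(-24 + 618)/388098 = -24*√66*(1/388098) = -4*√66/64683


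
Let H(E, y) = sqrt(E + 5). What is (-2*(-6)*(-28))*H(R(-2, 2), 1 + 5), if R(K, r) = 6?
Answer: -336*sqrt(11) ≈ -1114.4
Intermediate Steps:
H(E, y) = sqrt(5 + E)
(-2*(-6)*(-28))*H(R(-2, 2), 1 + 5) = (-2*(-6)*(-28))*sqrt(5 + 6) = (12*(-28))*sqrt(11) = -336*sqrt(11)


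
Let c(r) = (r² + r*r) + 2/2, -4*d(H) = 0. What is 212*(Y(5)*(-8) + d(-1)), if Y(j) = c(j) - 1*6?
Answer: -76320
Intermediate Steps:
d(H) = 0 (d(H) = -¼*0 = 0)
c(r) = 1 + 2*r² (c(r) = (r² + r²) + 2*(½) = 2*r² + 1 = 1 + 2*r²)
Y(j) = -5 + 2*j² (Y(j) = (1 + 2*j²) - 1*6 = (1 + 2*j²) - 6 = -5 + 2*j²)
212*(Y(5)*(-8) + d(-1)) = 212*((-5 + 2*5²)*(-8) + 0) = 212*((-5 + 2*25)*(-8) + 0) = 212*((-5 + 50)*(-8) + 0) = 212*(45*(-8) + 0) = 212*(-360 + 0) = 212*(-360) = -76320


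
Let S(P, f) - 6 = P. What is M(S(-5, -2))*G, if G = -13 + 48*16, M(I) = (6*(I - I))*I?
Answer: 0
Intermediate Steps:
S(P, f) = 6 + P
M(I) = 0 (M(I) = (6*0)*I = 0*I = 0)
G = 755 (G = -13 + 768 = 755)
M(S(-5, -2))*G = 0*755 = 0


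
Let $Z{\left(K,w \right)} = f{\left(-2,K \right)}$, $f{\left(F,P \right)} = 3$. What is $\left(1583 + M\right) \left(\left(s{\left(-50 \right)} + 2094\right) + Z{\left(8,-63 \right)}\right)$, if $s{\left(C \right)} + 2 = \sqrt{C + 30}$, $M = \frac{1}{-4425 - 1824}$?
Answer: $\frac{20724087770}{6249} + \frac{19784332 i \sqrt{5}}{6249} \approx 3.3164 \cdot 10^{6} + 7079.4 i$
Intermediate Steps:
$Z{\left(K,w \right)} = 3$
$M = - \frac{1}{6249}$ ($M = \frac{1}{-6249} = - \frac{1}{6249} \approx -0.00016003$)
$s{\left(C \right)} = -2 + \sqrt{30 + C}$ ($s{\left(C \right)} = -2 + \sqrt{C + 30} = -2 + \sqrt{30 + C}$)
$\left(1583 + M\right) \left(\left(s{\left(-50 \right)} + 2094\right) + Z{\left(8,-63 \right)}\right) = \left(1583 - \frac{1}{6249}\right) \left(\left(\left(-2 + \sqrt{30 - 50}\right) + 2094\right) + 3\right) = \frac{9892166 \left(\left(\left(-2 + \sqrt{-20}\right) + 2094\right) + 3\right)}{6249} = \frac{9892166 \left(\left(\left(-2 + 2 i \sqrt{5}\right) + 2094\right) + 3\right)}{6249} = \frac{9892166 \left(\left(2092 + 2 i \sqrt{5}\right) + 3\right)}{6249} = \frac{9892166 \left(2095 + 2 i \sqrt{5}\right)}{6249} = \frac{20724087770}{6249} + \frac{19784332 i \sqrt{5}}{6249}$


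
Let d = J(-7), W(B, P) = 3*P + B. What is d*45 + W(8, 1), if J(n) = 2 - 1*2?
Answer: 11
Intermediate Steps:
J(n) = 0 (J(n) = 2 - 2 = 0)
W(B, P) = B + 3*P
d = 0
d*45 + W(8, 1) = 0*45 + (8 + 3*1) = 0 + (8 + 3) = 0 + 11 = 11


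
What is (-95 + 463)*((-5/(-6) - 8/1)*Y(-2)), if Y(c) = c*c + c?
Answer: -15824/3 ≈ -5274.7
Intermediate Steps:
Y(c) = c + c² (Y(c) = c² + c = c + c²)
(-95 + 463)*((-5/(-6) - 8/1)*Y(-2)) = (-95 + 463)*((-5/(-6) - 8/1)*(-2*(1 - 2))) = 368*((-5*(-⅙) - 8*1)*(-2*(-1))) = 368*((⅚ - 8)*2) = 368*(-43/6*2) = 368*(-43/3) = -15824/3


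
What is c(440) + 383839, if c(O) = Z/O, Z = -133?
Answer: 168889027/440 ≈ 3.8384e+5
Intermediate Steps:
c(O) = -133/O
c(440) + 383839 = -133/440 + 383839 = 168889027/440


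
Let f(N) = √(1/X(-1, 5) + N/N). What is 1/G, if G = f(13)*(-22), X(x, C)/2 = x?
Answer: -√2/22 ≈ -0.064282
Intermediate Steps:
X(x, C) = 2*x
f(N) = √2/2 (f(N) = √(1/(2*(-1)) + N/N) = √(1/(-2) + 1) = √(-½ + 1) = √(½) = √2/2)
G = -11*√2 (G = (√2/2)*(-22) = -11*√2 ≈ -15.556)
1/G = 1/(-11*√2) = -√2/22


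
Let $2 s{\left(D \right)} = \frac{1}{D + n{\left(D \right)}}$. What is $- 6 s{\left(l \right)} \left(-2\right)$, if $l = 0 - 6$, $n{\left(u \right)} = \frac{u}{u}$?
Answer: $- \frac{6}{5} \approx -1.2$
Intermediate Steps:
$n{\left(u \right)} = 1$
$l = -6$ ($l = 0 - 6 = -6$)
$s{\left(D \right)} = \frac{1}{2 \left(1 + D\right)}$ ($s{\left(D \right)} = \frac{1}{2 \left(D + 1\right)} = \frac{1}{2 \left(1 + D\right)}$)
$- 6 s{\left(l \right)} \left(-2\right) = - 6 \frac{1}{2 \left(1 - 6\right)} \left(-2\right) = - 6 \frac{1}{2 \left(-5\right)} \left(-2\right) = - 6 \cdot \frac{1}{2} \left(- \frac{1}{5}\right) \left(-2\right) = - 6 \left(\left(- \frac{1}{10}\right) \left(-2\right)\right) = \left(-6\right) \frac{1}{5} = - \frac{6}{5}$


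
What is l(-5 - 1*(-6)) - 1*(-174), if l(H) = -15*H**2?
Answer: 159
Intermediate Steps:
l(-5 - 1*(-6)) - 1*(-174) = -15*(-5 - 1*(-6))**2 - 1*(-174) = -15*(-5 + 6)**2 + 174 = -15*1**2 + 174 = -15*1 + 174 = -15 + 174 = 159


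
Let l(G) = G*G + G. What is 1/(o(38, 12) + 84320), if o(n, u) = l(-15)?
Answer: 1/84530 ≈ 1.1830e-5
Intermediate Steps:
l(G) = G + G² (l(G) = G² + G = G + G²)
o(n, u) = 210 (o(n, u) = -15*(1 - 15) = -15*(-14) = 210)
1/(o(38, 12) + 84320) = 1/(210 + 84320) = 1/84530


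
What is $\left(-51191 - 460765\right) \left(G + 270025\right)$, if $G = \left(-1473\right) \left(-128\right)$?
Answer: $-234767150964$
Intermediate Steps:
$G = 188544$
$\left(-51191 - 460765\right) \left(G + 270025\right) = \left(-51191 - 460765\right) \left(188544 + 270025\right) = \left(-511956\right) 458569 = -234767150964$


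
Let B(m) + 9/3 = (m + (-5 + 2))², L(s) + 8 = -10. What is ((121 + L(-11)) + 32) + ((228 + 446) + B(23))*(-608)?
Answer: -651033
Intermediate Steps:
L(s) = -18 (L(s) = -8 - 10 = -18)
B(m) = -3 + (-3 + m)² (B(m) = -3 + (m + (-5 + 2))² = -3 + (m - 3)² = -3 + (-3 + m)²)
((121 + L(-11)) + 32) + ((228 + 446) + B(23))*(-608) = ((121 - 18) + 32) + ((228 + 446) + (-3 + (-3 + 23)²))*(-608) = (103 + 32) + (674 + (-3 + 20²))*(-608) = 135 + (674 + (-3 + 400))*(-608) = 135 + (674 + 397)*(-608) = 135 + 1071*(-608) = 135 - 651168 = -651033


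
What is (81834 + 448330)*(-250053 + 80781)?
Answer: -89741920608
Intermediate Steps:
(81834 + 448330)*(-250053 + 80781) = 530164*(-169272) = -89741920608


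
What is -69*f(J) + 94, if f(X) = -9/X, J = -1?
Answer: -527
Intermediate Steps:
-69*f(J) + 94 = -(-621)/(-1) + 94 = -(-621)*(-1) + 94 = -69*9 + 94 = -621 + 94 = -527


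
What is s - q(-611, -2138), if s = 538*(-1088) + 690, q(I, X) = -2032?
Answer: -582622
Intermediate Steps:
s = -584654 (s = -585344 + 690 = -584654)
s - q(-611, -2138) = -584654 - 1*(-2032) = -584654 + 2032 = -582622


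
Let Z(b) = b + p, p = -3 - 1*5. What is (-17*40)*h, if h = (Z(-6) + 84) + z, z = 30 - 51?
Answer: -33320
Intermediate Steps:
z = -21
p = -8 (p = -3 - 5 = -8)
Z(b) = -8 + b (Z(b) = b - 8 = -8 + b)
h = 49 (h = ((-8 - 6) + 84) - 21 = (-14 + 84) - 21 = 70 - 21 = 49)
(-17*40)*h = -17*40*49 = -680*49 = -33320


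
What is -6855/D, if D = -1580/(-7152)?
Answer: -2451348/79 ≈ -31030.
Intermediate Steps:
D = 395/1788 (D = -1580*(-1/7152) = 395/1788 ≈ 0.22092)
-6855/D = -6855/395/1788 = -6855*1788/395 = -2451348/79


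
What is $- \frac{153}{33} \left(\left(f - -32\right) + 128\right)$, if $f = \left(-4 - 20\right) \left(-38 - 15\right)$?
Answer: $- \frac{73032}{11} \approx -6639.3$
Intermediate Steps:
$f = 1272$ ($f = \left(-24\right) \left(-53\right) = 1272$)
$- \frac{153}{33} \left(\left(f - -32\right) + 128\right) = - \frac{153}{33} \left(\left(1272 - -32\right) + 128\right) = \left(-153\right) \frac{1}{33} \left(\left(1272 + 32\right) + 128\right) = - \frac{51 \left(1304 + 128\right)}{11} = \left(- \frac{51}{11}\right) 1432 = - \frac{73032}{11}$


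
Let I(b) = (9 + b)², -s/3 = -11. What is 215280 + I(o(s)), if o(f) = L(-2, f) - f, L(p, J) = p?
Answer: 215956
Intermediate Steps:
s = 33 (s = -3*(-11) = 33)
o(f) = -2 - f
215280 + I(o(s)) = 215280 + (9 + (-2 - 1*33))² = 215280 + (9 + (-2 - 33))² = 215280 + (9 - 35)² = 215280 + (-26)² = 215280 + 676 = 215956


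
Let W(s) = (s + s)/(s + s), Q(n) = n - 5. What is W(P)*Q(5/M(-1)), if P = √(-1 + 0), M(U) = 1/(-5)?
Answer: -30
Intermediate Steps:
M(U) = -⅕
Q(n) = -5 + n
P = I (P = √(-1) = I ≈ 1.0*I)
W(s) = 1 (W(s) = (2*s)/((2*s)) = (2*s)*(1/(2*s)) = 1)
W(P)*Q(5/M(-1)) = 1*(-5 + 5/(-⅕)) = 1*(-5 + 5*(-5)) = 1*(-5 - 25) = 1*(-30) = -30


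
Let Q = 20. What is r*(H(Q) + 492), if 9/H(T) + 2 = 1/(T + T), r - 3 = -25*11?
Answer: -10474176/79 ≈ -1.3258e+5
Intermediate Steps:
r = -272 (r = 3 - 25*11 = 3 - 275 = -272)
H(T) = 9/(-2 + 1/(2*T)) (H(T) = 9/(-2 + 1/(T + T)) = 9/(-2 + 1/(2*T)))
r*(H(Q) + 492) = -272*(-18*20/(-1 + 4*20) + 492) = -272*(-18*20/(-1 + 80) + 492) = -272*(-18*20/79 + 492) = -272*(-18*20*1/79 + 492) = -272*(-360/79 + 492) = -272*38508/79 = -10474176/79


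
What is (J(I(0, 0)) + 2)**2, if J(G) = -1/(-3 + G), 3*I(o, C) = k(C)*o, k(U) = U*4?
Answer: 49/9 ≈ 5.4444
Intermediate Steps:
k(U) = 4*U
I(o, C) = 4*C*o/3 (I(o, C) = ((4*C)*o)/3 = (4*C*o)/3 = 4*C*o/3)
J(G) = -1/(-3 + G)
(J(I(0, 0)) + 2)**2 = (-1/(-3 + (4/3)*0*0) + 2)**2 = (-1/(-3 + 0) + 2)**2 = (-1/(-3) + 2)**2 = (-1*(-1/3) + 2)**2 = (1/3 + 2)**2 = (7/3)**2 = 49/9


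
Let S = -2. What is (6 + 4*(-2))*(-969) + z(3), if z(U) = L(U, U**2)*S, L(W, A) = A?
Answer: 1920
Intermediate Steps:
z(U) = -2*U**2 (z(U) = U**2*(-2) = -2*U**2)
(6 + 4*(-2))*(-969) + z(3) = (6 + 4*(-2))*(-969) - 2*3**2 = (6 - 8)*(-969) - 2*9 = -2*(-969) - 18 = 1938 - 18 = 1920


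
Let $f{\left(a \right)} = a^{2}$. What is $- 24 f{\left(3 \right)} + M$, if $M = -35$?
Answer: $-251$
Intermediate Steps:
$- 24 f{\left(3 \right)} + M = - 24 \cdot 3^{2} - 35 = \left(-24\right) 9 - 35 = -216 - 35 = -251$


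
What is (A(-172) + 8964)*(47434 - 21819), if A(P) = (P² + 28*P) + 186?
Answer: 868809570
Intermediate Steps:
A(P) = 186 + P² + 28*P
(A(-172) + 8964)*(47434 - 21819) = ((186 + (-172)² + 28*(-172)) + 8964)*(47434 - 21819) = ((186 + 29584 - 4816) + 8964)*25615 = (24954 + 8964)*25615 = 33918*25615 = 868809570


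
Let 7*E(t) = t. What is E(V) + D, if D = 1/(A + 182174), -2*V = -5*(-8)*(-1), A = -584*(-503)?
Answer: 9518527/3331482 ≈ 2.8571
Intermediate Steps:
A = 293752
V = 20 (V = -(-5*(-8))*(-1)/2 = -20*(-1) = -1/2*(-40) = 20)
E(t) = t/7
D = 1/475926 (D = 1/(293752 + 182174) = 1/475926 ≈ 2.1012e-6)
E(V) + D = (1/7)*20 + 1/475926 = 20/7 + 1/475926 = 9518527/3331482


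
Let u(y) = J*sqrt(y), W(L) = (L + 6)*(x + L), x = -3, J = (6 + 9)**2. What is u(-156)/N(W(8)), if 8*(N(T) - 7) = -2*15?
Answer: 1800*I*sqrt(39)/13 ≈ 864.69*I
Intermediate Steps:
J = 225 (J = 15**2 = 225)
W(L) = (-3 + L)*(6 + L) (W(L) = (L + 6)*(-3 + L) = (6 + L)*(-3 + L) = (-3 + L)*(6 + L))
N(T) = 13/4 (N(T) = 7 + (-2*15)/8 = 7 + (1/8)*(-30) = 7 - 15/4 = 13/4)
u(y) = 225*sqrt(y)
u(-156)/N(W(8)) = (225*sqrt(-156))/(13/4) = (225*(2*I*sqrt(39)))*(4/13) = (450*I*sqrt(39))*(4/13) = 1800*I*sqrt(39)/13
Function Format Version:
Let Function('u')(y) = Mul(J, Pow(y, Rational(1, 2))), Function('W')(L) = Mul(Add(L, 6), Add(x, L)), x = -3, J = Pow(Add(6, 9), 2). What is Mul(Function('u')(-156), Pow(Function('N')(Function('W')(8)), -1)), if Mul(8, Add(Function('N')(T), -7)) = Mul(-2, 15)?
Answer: Mul(Rational(1800, 13), I, Pow(39, Rational(1, 2))) ≈ Mul(864.69, I)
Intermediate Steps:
J = 225 (J = Pow(15, 2) = 225)
Function('W')(L) = Mul(Add(-3, L), Add(6, L)) (Function('W')(L) = Mul(Add(L, 6), Add(-3, L)) = Mul(Add(6, L), Add(-3, L)) = Mul(Add(-3, L), Add(6, L)))
Function('N')(T) = Rational(13, 4) (Function('N')(T) = Add(7, Mul(Rational(1, 8), Mul(-2, 15))) = Add(7, Mul(Rational(1, 8), -30)) = Add(7, Rational(-15, 4)) = Rational(13, 4))
Function('u')(y) = Mul(225, Pow(y, Rational(1, 2)))
Mul(Function('u')(-156), Pow(Function('N')(Function('W')(8)), -1)) = Mul(Mul(225, Pow(-156, Rational(1, 2))), Pow(Rational(13, 4), -1)) = Mul(Mul(225, Mul(2, I, Pow(39, Rational(1, 2)))), Rational(4, 13)) = Mul(Mul(450, I, Pow(39, Rational(1, 2))), Rational(4, 13)) = Mul(Rational(1800, 13), I, Pow(39, Rational(1, 2)))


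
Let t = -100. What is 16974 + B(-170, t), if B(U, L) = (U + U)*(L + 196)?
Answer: -15666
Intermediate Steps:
B(U, L) = 2*U*(196 + L) (B(U, L) = (2*U)*(196 + L) = 2*U*(196 + L))
16974 + B(-170, t) = 16974 + 2*(-170)*(196 - 100) = 16974 + 2*(-170)*96 = 16974 - 32640 = -15666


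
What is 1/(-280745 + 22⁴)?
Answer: -1/46489 ≈ -2.1510e-5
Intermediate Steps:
1/(-280745 + 22⁴) = 1/(-280745 + 234256) = 1/(-46489) = -1/46489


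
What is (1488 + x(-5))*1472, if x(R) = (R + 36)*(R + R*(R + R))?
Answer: 4243776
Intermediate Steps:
x(R) = (36 + R)*(R + 2*R**2) (x(R) = (36 + R)*(R + R*(2*R)) = (36 + R)*(R + 2*R**2))
(1488 + x(-5))*1472 = (1488 - 5*(36 + 2*(-5)**2 + 73*(-5)))*1472 = (1488 - 5*(36 + 2*25 - 365))*1472 = (1488 - 5*(36 + 50 - 365))*1472 = (1488 - 5*(-279))*1472 = (1488 + 1395)*1472 = 2883*1472 = 4243776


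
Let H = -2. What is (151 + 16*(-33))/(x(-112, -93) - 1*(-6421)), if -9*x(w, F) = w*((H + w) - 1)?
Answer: -3393/44909 ≈ -0.075553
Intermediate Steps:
x(w, F) = -w*(-3 + w)/9 (x(w, F) = -w*((-2 + w) - 1)/9 = -w*(-3 + w)/9)
(151 + 16*(-33))/(x(-112, -93) - 1*(-6421)) = (151 + 16*(-33))/((1/9)*(-112)*(3 - 1*(-112)) - 1*(-6421)) = (151 - 528)/((1/9)*(-112)*(3 + 112) + 6421) = -377/((1/9)*(-112)*115 + 6421) = -377/(-12880/9 + 6421) = -377/44909/9 = -377*9/44909 = -3393/44909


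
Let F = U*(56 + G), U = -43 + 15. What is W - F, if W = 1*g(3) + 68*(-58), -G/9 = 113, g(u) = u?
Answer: -30849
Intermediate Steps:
G = -1017 (G = -9*113 = -1017)
U = -28
F = 26908 (F = -28*(56 - 1017) = -28*(-961) = 26908)
W = -3941 (W = 1*3 + 68*(-58) = 3 - 3944 = -3941)
W - F = -3941 - 1*26908 = -3941 - 26908 = -30849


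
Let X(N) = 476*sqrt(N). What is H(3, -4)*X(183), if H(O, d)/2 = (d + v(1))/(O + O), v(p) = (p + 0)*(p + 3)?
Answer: 0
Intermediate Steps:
v(p) = p*(3 + p)
H(O, d) = (4 + d)/O (H(O, d) = 2*((d + 1*(3 + 1))/(O + O)) = 2*((d + 1*4)/((2*O))) = 2*((d + 4)*(1/(2*O))) = 2*((4 + d)*(1/(2*O))) = 2*((4 + d)/(2*O)) = (4 + d)/O)
H(3, -4)*X(183) = ((4 - 4)/3)*(476*sqrt(183)) = ((1/3)*0)*(476*sqrt(183)) = 0*(476*sqrt(183)) = 0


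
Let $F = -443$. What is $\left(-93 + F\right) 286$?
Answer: $-153296$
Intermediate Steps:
$\left(-93 + F\right) 286 = \left(-93 - 443\right) 286 = \left(-536\right) 286 = -153296$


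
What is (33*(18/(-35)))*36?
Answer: -21384/35 ≈ -610.97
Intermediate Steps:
(33*(18/(-35)))*36 = (33*(18*(-1/35)))*36 = (33*(-18/35))*36 = -594/35*36 = -21384/35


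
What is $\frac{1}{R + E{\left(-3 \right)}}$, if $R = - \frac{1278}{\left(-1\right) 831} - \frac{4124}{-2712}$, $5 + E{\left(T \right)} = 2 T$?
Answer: $- \frac{187806}{1491451} \approx -0.12592$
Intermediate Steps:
$E{\left(T \right)} = -5 + 2 T$
$R = \frac{574415}{187806}$ ($R = - \frac{1278}{-831} - - \frac{1031}{678} = \left(-1278\right) \left(- \frac{1}{831}\right) + \frac{1031}{678} = \frac{426}{277} + \frac{1031}{678} = \frac{574415}{187806} \approx 3.0586$)
$\frac{1}{R + E{\left(-3 \right)}} = \frac{1}{\frac{574415}{187806} + \left(-5 + 2 \left(-3\right)\right)} = \frac{1}{\frac{574415}{187806} - 11} = \frac{1}{- \frac{1491451}{187806}} = - \frac{187806}{1491451}$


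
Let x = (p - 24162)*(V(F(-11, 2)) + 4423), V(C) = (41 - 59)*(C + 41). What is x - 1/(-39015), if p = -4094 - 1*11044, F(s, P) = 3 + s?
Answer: -5870965495499/39015 ≈ -1.5048e+8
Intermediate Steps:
p = -15138 (p = -4094 - 11044 = -15138)
V(C) = -738 - 18*C (V(C) = -18*(41 + C) = -738 - 18*C)
x = -150479700 (x = (-15138 - 24162)*((-738 - 18*(3 - 11)) + 4423) = -39300*((-738 - 18*(-8)) + 4423) = -39300*((-738 + 144) + 4423) = -39300*(-594 + 4423) = -39300*3829 = -150479700)
x - 1/(-39015) = -150479700 - 1/(-39015) = -150479700 - 1*(-1/39015) = -150479700 + 1/39015 = -5870965495499/39015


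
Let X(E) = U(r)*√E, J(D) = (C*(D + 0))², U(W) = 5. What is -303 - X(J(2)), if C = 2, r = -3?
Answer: -323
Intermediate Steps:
J(D) = 4*D² (J(D) = (2*(D + 0))² = (2*D)² = 4*D²)
X(E) = 5*√E
-303 - X(J(2)) = -303 - 5*√(4*2²) = -303 - 5*√(4*4) = -303 - 5*√16 = -303 - 5*4 = -303 - 1*20 = -303 - 20 = -323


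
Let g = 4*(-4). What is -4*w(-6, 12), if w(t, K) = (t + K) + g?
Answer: 40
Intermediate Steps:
g = -16
w(t, K) = -16 + K + t (w(t, K) = (t + K) - 16 = (K + t) - 16 = -16 + K + t)
-4*w(-6, 12) = -4*(-16 + 12 - 6) = -4*(-10) = 40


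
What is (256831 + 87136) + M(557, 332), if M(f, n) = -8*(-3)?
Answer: 343991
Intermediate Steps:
M(f, n) = 24
(256831 + 87136) + M(557, 332) = (256831 + 87136) + 24 = 343967 + 24 = 343991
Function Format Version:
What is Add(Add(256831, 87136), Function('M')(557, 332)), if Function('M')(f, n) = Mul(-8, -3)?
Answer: 343991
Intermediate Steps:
Function('M')(f, n) = 24
Add(Add(256831, 87136), Function('M')(557, 332)) = Add(Add(256831, 87136), 24) = Add(343967, 24) = 343991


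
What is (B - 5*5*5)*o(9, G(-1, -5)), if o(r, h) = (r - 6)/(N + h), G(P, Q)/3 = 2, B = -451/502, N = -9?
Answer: 63201/502 ≈ 125.90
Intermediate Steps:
B = -451/502 (B = -451*1/502 = -451/502 ≈ -0.89841)
G(P, Q) = 6 (G(P, Q) = 3*2 = 6)
o(r, h) = (-6 + r)/(-9 + h) (o(r, h) = (r - 6)/(-9 + h) = (-6 + r)/(-9 + h))
(B - 5*5*5)*o(9, G(-1, -5)) = (-451/502 - 5*5*5)*((-6 + 9)/(-9 + 6)) = (-451/502 - 25*5)*(3/(-3)) = (-451/502 - 125)*(-⅓*3) = -63201/502*(-1) = 63201/502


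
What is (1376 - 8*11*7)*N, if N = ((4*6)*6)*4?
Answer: 437760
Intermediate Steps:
N = 576 (N = (24*6)*4 = 144*4 = 576)
(1376 - 8*11*7)*N = (1376 - 8*11*7)*576 = (1376 - 88*7)*576 = (1376 - 616)*576 = 760*576 = 437760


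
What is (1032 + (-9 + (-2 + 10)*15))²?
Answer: 1306449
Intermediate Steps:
(1032 + (-9 + (-2 + 10)*15))² = (1032 + (-9 + 8*15))² = (1032 + (-9 + 120))² = (1032 + 111)² = 1143² = 1306449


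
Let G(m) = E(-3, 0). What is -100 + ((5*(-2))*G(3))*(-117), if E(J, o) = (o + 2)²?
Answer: 4580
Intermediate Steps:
E(J, o) = (2 + o)²
G(m) = 4 (G(m) = (2 + 0)² = 2² = 4)
-100 + ((5*(-2))*G(3))*(-117) = -100 + ((5*(-2))*4)*(-117) = -100 - 10*4*(-117) = -100 - 40*(-117) = -100 + 4680 = 4580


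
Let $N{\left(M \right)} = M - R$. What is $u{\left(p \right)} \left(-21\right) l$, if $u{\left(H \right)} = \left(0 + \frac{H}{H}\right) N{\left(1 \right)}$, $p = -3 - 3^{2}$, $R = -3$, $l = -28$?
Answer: $2352$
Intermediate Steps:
$p = -12$ ($p = -3 - 9 = -12$)
$N{\left(M \right)} = 3 + M$ ($N{\left(M \right)} = M - -3 = M + 3 = 3 + M$)
$u{\left(H \right)} = 4$ ($u{\left(H \right)} = \left(0 + \frac{H}{H}\right) \left(3 + 1\right) = \left(0 + 1\right) 4 = 1 \cdot 4 = 4$)
$u{\left(p \right)} \left(-21\right) l = 4 \left(-21\right) \left(-28\right) = \left(-84\right) \left(-28\right) = 2352$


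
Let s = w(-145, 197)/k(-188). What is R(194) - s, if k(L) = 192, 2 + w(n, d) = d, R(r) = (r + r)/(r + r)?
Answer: -1/64 ≈ -0.015625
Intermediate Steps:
R(r) = 1 (R(r) = (2*r)/((2*r)) = (2*r)*(1/(2*r)) = 1)
w(n, d) = -2 + d
s = 65/64 (s = (-2 + 197)/192 = 195*(1/192) = 65/64 ≈ 1.0156)
R(194) - s = 1 - 1*65/64 = 1 - 65/64 = -1/64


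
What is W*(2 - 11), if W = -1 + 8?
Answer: -63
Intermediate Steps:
W = 7
W*(2 - 11) = 7*(2 - 11) = 7*(-9) = -63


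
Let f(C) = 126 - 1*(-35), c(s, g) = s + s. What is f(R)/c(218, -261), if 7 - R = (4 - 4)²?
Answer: 161/436 ≈ 0.36927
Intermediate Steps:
c(s, g) = 2*s
R = 7 (R = 7 - (4 - 4)² = 7 - 1*0² = 7 - 1*0 = 7 + 0 = 7)
f(C) = 161 (f(C) = 126 + 35 = 161)
f(R)/c(218, -261) = 161/((2*218)) = 161/436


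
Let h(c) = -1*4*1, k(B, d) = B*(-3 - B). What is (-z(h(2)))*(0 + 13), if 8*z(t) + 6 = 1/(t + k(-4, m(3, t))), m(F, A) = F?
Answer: 637/64 ≈ 9.9531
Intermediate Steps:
h(c) = -4 (h(c) = -4*1 = -4)
z(t) = -3/4 + 1/(8*(-4 + t)) (z(t) = -3/4 + 1/(8*(t - 1*(-4)*(3 - 4))) = -3/4 + 1/(8*(t - 1*(-4)*(-1))) = -3/4 + 1/(8*(t - 4)) = -3/4 + 1/(8*(-4 + t)))
(-z(h(2)))*(0 + 13) = (-(25 - 6*(-4))/(8*(-4 - 4)))*(0 + 13) = -(25 + 24)/(8*(-8))*13 = -(-1)*49/(8*8)*13 = -1*(-49/64)*13 = (49/64)*13 = 637/64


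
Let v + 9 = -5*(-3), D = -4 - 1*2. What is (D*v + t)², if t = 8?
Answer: 784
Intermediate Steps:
D = -6 (D = -4 - 2 = -6)
v = 6 (v = -9 - 5*(-3) = -9 + 15 = 6)
(D*v + t)² = (-6*6 + 8)² = (-36 + 8)² = (-28)² = 784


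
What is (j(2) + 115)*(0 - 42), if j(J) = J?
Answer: -4914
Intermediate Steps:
(j(2) + 115)*(0 - 42) = (2 + 115)*(0 - 42) = 117*(-42) = -4914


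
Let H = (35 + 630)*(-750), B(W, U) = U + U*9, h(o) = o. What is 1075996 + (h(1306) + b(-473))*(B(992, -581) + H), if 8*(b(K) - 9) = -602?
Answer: -624452264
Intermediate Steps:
b(K) = -265/4 (b(K) = 9 + (1/8)*(-602) = 9 - 301/4 = -265/4)
B(W, U) = 10*U (B(W, U) = U + 9*U = 10*U)
H = -498750 (H = 665*(-750) = -498750)
1075996 + (h(1306) + b(-473))*(B(992, -581) + H) = 1075996 + (1306 - 265/4)*(10*(-581) - 498750) = 1075996 + 4959*(-5810 - 498750)/4 = 1075996 + (4959/4)*(-504560) = 1075996 - 625528260 = -624452264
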